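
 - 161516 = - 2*80758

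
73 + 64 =137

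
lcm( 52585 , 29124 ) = 1893060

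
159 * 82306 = 13086654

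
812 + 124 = 936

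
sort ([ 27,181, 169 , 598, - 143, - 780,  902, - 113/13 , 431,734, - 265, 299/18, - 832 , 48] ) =[ - 832 , - 780 , - 265,  -  143, - 113/13, 299/18,  27,48 , 169,  181,431, 598,734,  902] 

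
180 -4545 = - 4365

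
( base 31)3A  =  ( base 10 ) 103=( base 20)53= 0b1100111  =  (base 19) 58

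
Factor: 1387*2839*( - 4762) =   -  18751294066  =  - 2^1*17^1*19^1*73^1*167^1*2381^1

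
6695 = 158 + 6537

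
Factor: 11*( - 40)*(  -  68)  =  2^5*5^1 *11^1*17^1 = 29920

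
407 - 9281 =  - 8874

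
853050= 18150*47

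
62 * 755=46810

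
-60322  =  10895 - 71217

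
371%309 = 62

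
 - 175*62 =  - 10850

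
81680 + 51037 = 132717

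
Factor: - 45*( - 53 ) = 2385 = 3^2*5^1*53^1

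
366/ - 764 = - 1 + 199/382 = - 0.48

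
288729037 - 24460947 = 264268090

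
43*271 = 11653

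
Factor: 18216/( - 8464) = -99/46=-2^( - 1 )*3^2 * 11^1*23^(  -  1 )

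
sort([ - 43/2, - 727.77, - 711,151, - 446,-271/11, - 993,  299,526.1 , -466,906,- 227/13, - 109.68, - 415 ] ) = [ - 993,- 727.77,  -  711,-466, -446,-415, - 109.68,  -  271/11, - 43/2, - 227/13, 151,  299, 526.1,906 ]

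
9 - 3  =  6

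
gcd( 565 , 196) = 1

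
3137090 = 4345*722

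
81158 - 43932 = 37226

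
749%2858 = 749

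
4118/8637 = 4118/8637 = 0.48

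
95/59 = 1 + 36/59 = 1.61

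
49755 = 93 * 535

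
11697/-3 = - 3899 + 0/1 = -3899.00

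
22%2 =0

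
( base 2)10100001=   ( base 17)98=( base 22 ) 77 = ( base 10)161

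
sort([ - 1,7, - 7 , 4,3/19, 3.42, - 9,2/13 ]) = [ - 9, - 7 , - 1,2/13,3/19, 3.42,4, 7]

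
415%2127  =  415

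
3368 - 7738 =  - 4370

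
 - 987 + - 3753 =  - 4740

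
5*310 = 1550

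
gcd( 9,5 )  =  1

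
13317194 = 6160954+7156240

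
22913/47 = 487 + 24/47 = 487.51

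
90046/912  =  45023/456 = 98.73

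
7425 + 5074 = 12499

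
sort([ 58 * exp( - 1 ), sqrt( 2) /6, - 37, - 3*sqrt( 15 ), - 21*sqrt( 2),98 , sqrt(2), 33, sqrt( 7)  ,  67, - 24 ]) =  [ - 37, - 21 * sqrt(2 ), - 24, - 3 * sqrt( 15 ), sqrt( 2)/6,  sqrt(2),sqrt (7),58 * exp( - 1),33, 67 , 98] 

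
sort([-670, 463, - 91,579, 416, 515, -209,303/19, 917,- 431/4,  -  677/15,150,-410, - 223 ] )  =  [  -  670, - 410, - 223, - 209, - 431/4,-91, - 677/15, 303/19,  150, 416,463, 515, 579,  917 ]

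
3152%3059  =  93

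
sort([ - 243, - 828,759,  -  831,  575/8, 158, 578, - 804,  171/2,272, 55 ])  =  [ - 831, - 828, - 804,- 243, 55, 575/8, 171/2, 158, 272, 578, 759]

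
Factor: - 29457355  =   - 5^1*5891471^1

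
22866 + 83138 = 106004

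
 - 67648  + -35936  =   - 103584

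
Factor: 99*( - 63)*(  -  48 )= 2^4*3^5*7^1 * 11^1 = 299376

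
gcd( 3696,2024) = 88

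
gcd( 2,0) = 2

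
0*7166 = 0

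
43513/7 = 6216 + 1/7 = 6216.14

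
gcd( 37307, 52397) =1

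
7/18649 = 7/18649= 0.00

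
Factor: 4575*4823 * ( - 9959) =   -  3^1*5^2*7^1*13^1*23^1*53^1*61^1*433^1 = -219747575775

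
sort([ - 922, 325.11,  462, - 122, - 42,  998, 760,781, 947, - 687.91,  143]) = [- 922, - 687.91, - 122, - 42, 143, 325.11, 462,760, 781, 947 , 998 ]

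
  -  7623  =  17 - 7640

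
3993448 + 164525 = 4157973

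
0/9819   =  0 =0.00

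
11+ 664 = 675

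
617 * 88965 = 54891405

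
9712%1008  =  640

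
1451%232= 59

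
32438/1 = 32438 = 32438.00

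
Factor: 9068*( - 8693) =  - 78828124 = - 2^2*2267^1*8693^1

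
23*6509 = 149707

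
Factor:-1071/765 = -7/5  =  - 5^ (- 1)*7^1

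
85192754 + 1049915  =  86242669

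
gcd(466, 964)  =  2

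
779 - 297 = 482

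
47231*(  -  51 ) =  -  2408781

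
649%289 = 71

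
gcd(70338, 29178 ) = 6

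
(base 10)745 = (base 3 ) 1000121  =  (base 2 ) 1011101001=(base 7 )2113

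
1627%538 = 13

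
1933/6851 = 1933/6851  =  0.28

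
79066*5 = 395330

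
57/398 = 57/398 = 0.14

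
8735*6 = 52410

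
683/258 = 2 + 167/258= 2.65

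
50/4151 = 50/4151 = 0.01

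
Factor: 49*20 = 2^2 * 5^1*7^2= 980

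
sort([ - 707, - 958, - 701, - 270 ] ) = [ - 958,-707, - 701, - 270]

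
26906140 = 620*43397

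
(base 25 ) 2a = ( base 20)30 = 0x3C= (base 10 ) 60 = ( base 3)2020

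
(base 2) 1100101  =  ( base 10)101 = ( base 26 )3n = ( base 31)38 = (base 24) 45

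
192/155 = 192/155 =1.24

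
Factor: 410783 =410783^1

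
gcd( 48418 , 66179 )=1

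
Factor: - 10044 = - 2^2*3^4*31^1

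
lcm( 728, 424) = 38584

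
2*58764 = 117528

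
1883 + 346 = 2229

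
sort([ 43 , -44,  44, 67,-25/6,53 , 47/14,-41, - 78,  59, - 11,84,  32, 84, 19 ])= [ - 78, - 44,-41,-11, - 25/6, 47/14, 19,32, 43  ,  44,  53,59,67 , 84,84 ] 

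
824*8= 6592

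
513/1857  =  171/619 = 0.28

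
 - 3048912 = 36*( - 84692 )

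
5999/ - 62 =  - 97 + 15/62 = -  96.76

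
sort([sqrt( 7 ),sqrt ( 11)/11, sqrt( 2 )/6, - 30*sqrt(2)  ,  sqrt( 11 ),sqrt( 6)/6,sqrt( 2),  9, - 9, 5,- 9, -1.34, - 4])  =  [ - 30*  sqrt( 2 ), - 9, - 9, - 4, - 1.34,sqrt(2)/6,sqrt(11 )/11,sqrt( 6 )/6,sqrt( 2 ), sqrt(7 ),sqrt(11 ),5,9] 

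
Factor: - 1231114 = -2^1*615557^1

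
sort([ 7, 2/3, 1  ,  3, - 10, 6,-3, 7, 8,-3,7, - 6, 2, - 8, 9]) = [ - 10, - 8,-6, - 3, - 3 , 2/3, 1, 2, 3, 6, 7,7, 7, 8, 9 ]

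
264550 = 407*650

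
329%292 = 37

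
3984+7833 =11817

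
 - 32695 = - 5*6539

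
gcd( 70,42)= 14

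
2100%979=142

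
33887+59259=93146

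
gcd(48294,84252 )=6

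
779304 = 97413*8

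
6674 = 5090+1584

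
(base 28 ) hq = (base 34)EQ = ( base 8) 766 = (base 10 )502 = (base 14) 27C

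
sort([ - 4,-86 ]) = [-86, - 4 ] 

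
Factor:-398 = -2^1*199^1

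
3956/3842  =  1978/1921  =  1.03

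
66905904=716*93444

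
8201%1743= 1229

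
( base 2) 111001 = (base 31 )1q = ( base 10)57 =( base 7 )111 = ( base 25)27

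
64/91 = 64/91 = 0.70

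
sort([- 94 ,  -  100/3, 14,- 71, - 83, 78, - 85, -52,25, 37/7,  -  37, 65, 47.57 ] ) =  [- 94,-85, - 83, - 71, - 52,  -  37,-100/3, 37/7,  14,25,47.57,65,  78]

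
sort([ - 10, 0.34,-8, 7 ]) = [ - 10,-8, 0.34, 7]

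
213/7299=71/2433 = 0.03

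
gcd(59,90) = 1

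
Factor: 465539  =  109^1*4271^1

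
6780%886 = 578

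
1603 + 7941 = 9544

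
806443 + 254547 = 1060990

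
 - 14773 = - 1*14773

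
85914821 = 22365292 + 63549529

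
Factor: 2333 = 2333^1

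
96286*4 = 385144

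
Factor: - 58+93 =35=5^1 * 7^1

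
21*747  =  15687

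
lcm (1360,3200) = 54400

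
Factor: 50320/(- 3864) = -6290/483 = - 2^1*3^(  -  1)*5^1*7^( - 1)*17^1 * 23^( - 1 )*37^1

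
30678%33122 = 30678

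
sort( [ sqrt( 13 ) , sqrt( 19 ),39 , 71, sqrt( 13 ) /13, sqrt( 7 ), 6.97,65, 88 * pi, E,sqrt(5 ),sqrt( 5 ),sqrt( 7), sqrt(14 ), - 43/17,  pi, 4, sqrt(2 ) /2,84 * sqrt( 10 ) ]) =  [-43/17,sqrt( 13)/13 , sqrt( 2 ) /2,  sqrt( 5)  ,  sqrt( 5 ),sqrt(7),  sqrt( 7),E,pi, sqrt(13) , sqrt(14),  4, sqrt (19 ),6.97,39,65,71,84*sqrt(10 ),88*pi ]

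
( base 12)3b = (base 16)2f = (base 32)1F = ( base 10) 47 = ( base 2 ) 101111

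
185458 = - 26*( - 7133 )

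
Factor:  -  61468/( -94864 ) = 2^( - 2)*7^(-2 ) * 127^1 = 127/196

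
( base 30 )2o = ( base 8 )124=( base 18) 4C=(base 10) 84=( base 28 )30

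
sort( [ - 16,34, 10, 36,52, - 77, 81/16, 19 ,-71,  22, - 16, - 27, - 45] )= [ - 77,  -  71 ,  -  45, - 27, - 16 ,  -  16 , 81/16, 10, 19,22 , 34, 36,52]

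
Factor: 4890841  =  4890841^1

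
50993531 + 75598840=126592371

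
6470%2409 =1652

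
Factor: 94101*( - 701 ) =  - 65964801 = - 3^1*7^1*701^1*  4481^1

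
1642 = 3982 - 2340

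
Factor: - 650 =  - 2^1*5^2*13^1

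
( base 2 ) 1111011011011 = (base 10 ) 7899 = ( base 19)12ge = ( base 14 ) 2C43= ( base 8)17333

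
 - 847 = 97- 944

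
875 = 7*125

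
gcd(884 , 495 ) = 1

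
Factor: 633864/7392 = 343/4 = 2^ ( - 2)*7^3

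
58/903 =58/903= 0.06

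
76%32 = 12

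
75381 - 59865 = 15516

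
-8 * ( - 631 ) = 5048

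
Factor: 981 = 3^2*109^1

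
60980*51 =3109980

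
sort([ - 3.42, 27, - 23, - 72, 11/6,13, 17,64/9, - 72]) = [ - 72,-72, - 23 , - 3.42, 11/6, 64/9, 13 , 17,  27]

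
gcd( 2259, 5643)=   9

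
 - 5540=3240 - 8780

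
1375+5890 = 7265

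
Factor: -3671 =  -3671^1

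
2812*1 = 2812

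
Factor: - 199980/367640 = -99/182 = -2^( - 1)*3^2*7^(  -  1)*11^1*13^( - 1 )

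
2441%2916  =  2441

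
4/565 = 4/565 = 0.01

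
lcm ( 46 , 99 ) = 4554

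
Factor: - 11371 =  - 83^1 * 137^1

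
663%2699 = 663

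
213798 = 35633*6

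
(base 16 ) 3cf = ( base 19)2d6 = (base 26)1BD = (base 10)975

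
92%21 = 8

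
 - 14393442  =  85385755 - 99779197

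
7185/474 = 2395/158 =15.16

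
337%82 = 9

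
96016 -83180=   12836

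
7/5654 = 7/5654 =0.00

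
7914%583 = 335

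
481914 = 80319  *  6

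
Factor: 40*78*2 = 2^5*3^1*5^1*13^1 = 6240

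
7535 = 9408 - 1873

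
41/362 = 41/362 = 0.11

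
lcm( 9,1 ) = 9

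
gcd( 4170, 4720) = 10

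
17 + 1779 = 1796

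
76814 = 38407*2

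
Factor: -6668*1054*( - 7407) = 2^3*3^2 * 17^1*31^1  *823^1 * 1667^1 = 52056929304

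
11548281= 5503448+6044833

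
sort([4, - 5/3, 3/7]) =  [ - 5/3, 3/7,4]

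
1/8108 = 1/8108 = 0.00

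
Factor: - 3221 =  - 3221^1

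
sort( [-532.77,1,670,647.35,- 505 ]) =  [-532.77,-505, 1,647.35 , 670 ]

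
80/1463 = 80/1463 = 0.05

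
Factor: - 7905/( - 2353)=3^1 *5^1 * 13^( - 1)*17^1*31^1*181^( - 1) 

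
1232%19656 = 1232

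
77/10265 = 77/10265  =  0.01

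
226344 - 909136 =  - 682792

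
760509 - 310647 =449862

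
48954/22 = 24477/11 = 2225.18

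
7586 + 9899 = 17485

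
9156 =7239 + 1917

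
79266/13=79266/13 = 6097.38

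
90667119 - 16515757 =74151362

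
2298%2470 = 2298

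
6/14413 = 6/14413= 0.00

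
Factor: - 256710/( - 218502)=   3^( - 1 )*5^1*43^1 * 61^( - 1 )= 215/183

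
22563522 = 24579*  918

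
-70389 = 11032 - 81421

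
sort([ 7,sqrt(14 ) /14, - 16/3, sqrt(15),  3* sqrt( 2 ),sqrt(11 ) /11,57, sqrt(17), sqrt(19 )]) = [ - 16/3, sqrt( 14 ) /14, sqrt(11 ) /11,sqrt(15 ),sqrt(17),3*sqrt( 2 ),sqrt( 19), 7 , 57]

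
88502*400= 35400800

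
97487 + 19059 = 116546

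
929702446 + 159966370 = 1089668816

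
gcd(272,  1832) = 8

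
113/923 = 113/923 = 0.12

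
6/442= 3/221 =0.01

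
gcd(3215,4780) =5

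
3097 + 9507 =12604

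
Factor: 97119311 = 31^1 *3132881^1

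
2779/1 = 2779 = 2779.00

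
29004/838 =14502/419 = 34.61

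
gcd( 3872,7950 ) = 2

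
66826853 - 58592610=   8234243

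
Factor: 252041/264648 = 2^( - 3 )*3^( - 1 ) * 103^1*2447^1*11027^( - 1 ) 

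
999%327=18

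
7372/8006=3686/4003 = 0.92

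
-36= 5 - 41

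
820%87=37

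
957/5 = 191 + 2/5 = 191.40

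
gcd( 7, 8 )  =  1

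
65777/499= 131 + 408/499 = 131.82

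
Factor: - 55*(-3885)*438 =93589650 = 2^1 *3^2*5^2*7^1*11^1*37^1*73^1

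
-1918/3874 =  - 1 + 978/1937 = - 0.50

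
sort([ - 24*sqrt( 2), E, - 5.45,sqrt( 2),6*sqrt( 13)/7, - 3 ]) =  [ - 24*  sqrt(2),-5.45, - 3,sqrt( 2 ), E, 6*sqrt(13 )/7]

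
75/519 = 25/173 = 0.14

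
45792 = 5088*9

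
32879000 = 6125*5368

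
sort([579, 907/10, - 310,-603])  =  [ - 603,-310, 907/10, 579 ]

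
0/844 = 0 = 0.00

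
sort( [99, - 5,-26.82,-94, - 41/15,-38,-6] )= [ - 94 , - 38, - 26.82, - 6, - 5, - 41/15, 99]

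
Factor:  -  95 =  - 5^1*19^1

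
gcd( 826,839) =1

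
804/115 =804/115= 6.99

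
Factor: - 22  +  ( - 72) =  - 2^1 * 47^1 = - 94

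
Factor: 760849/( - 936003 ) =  - 3^( - 1)*17^( - 1) * 79^1*9631^1*18353^( - 1)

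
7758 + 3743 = 11501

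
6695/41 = 163 + 12/41  =  163.29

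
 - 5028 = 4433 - 9461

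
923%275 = 98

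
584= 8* 73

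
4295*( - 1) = - 4295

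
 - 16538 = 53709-70247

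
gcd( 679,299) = 1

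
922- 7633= - 6711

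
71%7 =1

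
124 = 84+40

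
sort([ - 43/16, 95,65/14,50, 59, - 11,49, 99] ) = [ - 11, - 43/16, 65/14,49, 50,59, 95,99]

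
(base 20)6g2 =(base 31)2pp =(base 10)2722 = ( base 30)30M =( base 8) 5242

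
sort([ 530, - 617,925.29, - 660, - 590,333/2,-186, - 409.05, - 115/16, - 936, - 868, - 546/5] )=[ - 936,-868 , - 660, - 617, - 590  , - 409.05, - 186, - 546/5, - 115/16, 333/2, 530, 925.29 ] 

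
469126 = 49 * 9574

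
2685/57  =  47 + 2/19= 47.11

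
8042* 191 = 1536022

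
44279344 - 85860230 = - 41580886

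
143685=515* 279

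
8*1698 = 13584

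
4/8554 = 2/4277= 0.00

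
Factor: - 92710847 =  - 92710847^1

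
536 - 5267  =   - 4731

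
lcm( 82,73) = 5986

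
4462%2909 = 1553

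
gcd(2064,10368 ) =48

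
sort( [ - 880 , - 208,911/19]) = [ - 880, - 208, 911/19]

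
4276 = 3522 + 754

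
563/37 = 563/37 = 15.22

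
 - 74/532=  - 37/266 = - 0.14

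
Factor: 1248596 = 2^2 * 283^1*1103^1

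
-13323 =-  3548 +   -  9775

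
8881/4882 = 1+3999/4882 = 1.82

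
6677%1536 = 533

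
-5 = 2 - 7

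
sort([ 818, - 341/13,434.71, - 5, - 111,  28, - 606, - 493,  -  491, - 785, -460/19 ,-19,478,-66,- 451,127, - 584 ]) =[  -  785, - 606, - 584, - 493,-491,-451, - 111 , - 66,-341/13, - 460/19, - 19, - 5, 28, 127,  434.71,478,818]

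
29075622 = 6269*4638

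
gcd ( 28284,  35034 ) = 6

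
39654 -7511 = 32143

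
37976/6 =18988/3 = 6329.33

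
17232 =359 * 48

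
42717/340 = 42717/340 = 125.64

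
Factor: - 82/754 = -41/377=- 13^( - 1 )*29^ ( - 1 ) * 41^1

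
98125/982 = 99+ 907/982 = 99.92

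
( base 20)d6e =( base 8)12326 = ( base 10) 5334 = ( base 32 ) 56m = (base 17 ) 117d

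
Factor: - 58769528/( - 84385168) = 7346191/10548146 = 2^(- 1)*7^( - 1 )*753439^(-1 )*7346191^1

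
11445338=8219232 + 3226106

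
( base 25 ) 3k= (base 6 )235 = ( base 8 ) 137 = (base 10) 95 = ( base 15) 65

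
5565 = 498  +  5067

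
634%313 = 8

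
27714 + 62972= 90686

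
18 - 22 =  - 4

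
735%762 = 735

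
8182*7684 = 62870488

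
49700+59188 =108888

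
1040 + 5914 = 6954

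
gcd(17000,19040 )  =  680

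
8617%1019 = 465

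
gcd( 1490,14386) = 2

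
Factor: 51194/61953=2^1*3^( - 1)*11^1 * 13^1*107^ ( - 1 )*179^1 * 193^(-1 ) 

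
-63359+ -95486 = -158845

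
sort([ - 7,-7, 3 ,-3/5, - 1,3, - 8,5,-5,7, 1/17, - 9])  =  [ - 9 , - 8, - 7 , - 7,  -  5, - 1, - 3/5,1/17,  3, 3 , 5,7 ]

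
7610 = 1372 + 6238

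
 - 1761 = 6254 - 8015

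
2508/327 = 7 + 73/109 = 7.67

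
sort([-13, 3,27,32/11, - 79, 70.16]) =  [ - 79, - 13, 32/11, 3, 27 , 70.16 ] 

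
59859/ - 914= - 66  +  465/914 = - 65.49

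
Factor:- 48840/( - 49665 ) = 2^3*7^(-1 )* 37^1*43^ ( - 1)  =  296/301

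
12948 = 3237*4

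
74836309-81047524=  - 6211215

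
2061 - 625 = 1436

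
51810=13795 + 38015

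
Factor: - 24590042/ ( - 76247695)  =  2^1 * 5^( - 1 )*641^1 *19181^1 * 15249539^( - 1 ) 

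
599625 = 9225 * 65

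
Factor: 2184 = 2^3*3^1*7^1*13^1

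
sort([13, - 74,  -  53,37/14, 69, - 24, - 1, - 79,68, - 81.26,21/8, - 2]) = [ - 81.26, - 79, - 74,-53,-24, - 2, - 1,21/8,37/14,13 , 68, 69]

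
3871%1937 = 1934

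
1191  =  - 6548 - -7739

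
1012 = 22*46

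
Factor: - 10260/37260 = -3^(-1)*19^1*23^ (-1) = -19/69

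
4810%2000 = 810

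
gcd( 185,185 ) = 185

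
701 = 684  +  17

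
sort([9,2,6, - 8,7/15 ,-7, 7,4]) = [-8,-7, 7/15,2,4, 6, 7,9] 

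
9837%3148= 393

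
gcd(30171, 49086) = 3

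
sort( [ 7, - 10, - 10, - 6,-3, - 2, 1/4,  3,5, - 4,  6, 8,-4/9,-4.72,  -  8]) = [-10, - 10,  -  8, -6, - 4.72, - 4 ,-3, - 2, - 4/9,  1/4, 3, 5,6, 7,8]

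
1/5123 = 1/5123 = 0.00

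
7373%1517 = 1305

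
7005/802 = 7005/802 = 8.73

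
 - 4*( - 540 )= 2160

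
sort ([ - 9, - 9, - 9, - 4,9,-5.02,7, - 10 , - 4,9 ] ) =[ - 10, - 9, - 9,- 9, - 5.02, - 4, - 4,  7,9, 9]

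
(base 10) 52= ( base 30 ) 1M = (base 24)24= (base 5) 202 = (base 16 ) 34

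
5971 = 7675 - 1704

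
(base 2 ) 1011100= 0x5C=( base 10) 92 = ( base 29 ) 35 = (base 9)112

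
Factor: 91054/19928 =859/188 = 2^(  -  2) * 47^( - 1)*859^1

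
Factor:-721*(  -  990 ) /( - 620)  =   - 71379/62 = - 2^( - 1)*3^2*7^1* 11^1*31^( - 1) * 103^1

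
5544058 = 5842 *949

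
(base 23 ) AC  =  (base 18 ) D8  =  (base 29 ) 8A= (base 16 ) f2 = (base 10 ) 242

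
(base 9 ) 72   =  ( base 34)1V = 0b1000001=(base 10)65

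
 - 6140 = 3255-9395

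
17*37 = 629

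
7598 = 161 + 7437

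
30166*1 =30166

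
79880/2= 39940 = 39940.00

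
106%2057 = 106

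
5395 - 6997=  - 1602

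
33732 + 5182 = 38914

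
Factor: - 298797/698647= - 3^1  *31^(-2)*137^1 = - 411/961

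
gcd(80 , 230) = 10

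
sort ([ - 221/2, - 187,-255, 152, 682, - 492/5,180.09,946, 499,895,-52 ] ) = [ - 255, - 187, - 221/2, -492/5, -52,152,180.09 , 499,  682,895,946 ] 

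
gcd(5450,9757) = 1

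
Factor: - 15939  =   - 3^2*7^1*11^1*23^1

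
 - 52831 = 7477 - 60308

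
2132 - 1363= 769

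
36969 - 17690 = 19279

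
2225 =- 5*( - 445) 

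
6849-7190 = -341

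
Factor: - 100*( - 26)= 2600 = 2^3*5^2*13^1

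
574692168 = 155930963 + 418761205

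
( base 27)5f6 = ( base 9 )5506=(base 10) 4056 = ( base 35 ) 3AV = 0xFD8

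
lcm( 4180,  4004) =380380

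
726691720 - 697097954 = 29593766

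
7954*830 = 6601820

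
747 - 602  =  145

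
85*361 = 30685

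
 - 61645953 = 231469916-293115869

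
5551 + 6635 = 12186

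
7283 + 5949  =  13232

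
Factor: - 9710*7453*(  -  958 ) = 2^2 *5^1*29^1*257^1*479^1 *971^1 =69329147540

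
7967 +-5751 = 2216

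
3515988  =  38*92526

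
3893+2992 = 6885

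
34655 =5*6931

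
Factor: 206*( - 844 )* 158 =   -  2^4*79^1 * 103^1*211^1 = - 27470512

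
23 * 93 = 2139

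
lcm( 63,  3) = 63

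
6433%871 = 336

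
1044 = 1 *1044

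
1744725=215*8115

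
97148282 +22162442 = 119310724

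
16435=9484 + 6951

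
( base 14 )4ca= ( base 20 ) 282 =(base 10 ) 962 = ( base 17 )35A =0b1111000010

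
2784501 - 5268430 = - 2483929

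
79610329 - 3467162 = 76143167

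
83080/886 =93 + 341/443= 93.77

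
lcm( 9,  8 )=72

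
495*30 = 14850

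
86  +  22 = 108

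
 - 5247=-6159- - 912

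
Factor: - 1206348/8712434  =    -  603174/4356217  =  - 2^1*3^1*11^1  *13^1 * 19^1*37^1*4356217^( - 1)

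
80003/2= 80003/2  =  40001.50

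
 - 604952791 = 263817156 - 868769947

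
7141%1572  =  853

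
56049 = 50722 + 5327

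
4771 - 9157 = -4386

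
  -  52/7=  - 52/7 = - 7.43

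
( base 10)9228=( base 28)BLG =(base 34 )7xe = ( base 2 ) 10010000001100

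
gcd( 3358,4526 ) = 146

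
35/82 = 35/82 = 0.43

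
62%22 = 18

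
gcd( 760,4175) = 5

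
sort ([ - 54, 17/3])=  [ - 54,17/3]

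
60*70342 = 4220520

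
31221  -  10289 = 20932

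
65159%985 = 149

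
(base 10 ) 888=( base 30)ti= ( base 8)1570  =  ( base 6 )4040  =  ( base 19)28e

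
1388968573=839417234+549551339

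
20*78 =1560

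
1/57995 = 1/57995 =0.00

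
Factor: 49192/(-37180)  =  -2^1*5^( - 1)*13^ (  -  1)*43^1 = - 86/65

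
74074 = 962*77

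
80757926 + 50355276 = 131113202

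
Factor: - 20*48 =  - 2^6 * 3^1*5^1 = - 960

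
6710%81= 68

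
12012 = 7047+4965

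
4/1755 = 4/1755 = 0.00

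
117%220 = 117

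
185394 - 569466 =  - 384072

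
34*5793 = 196962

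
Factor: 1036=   2^2  *7^1*37^1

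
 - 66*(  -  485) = 32010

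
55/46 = 1 + 9/46 = 1.20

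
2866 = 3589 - 723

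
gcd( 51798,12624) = 6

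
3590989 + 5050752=8641741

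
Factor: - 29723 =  - 29723^1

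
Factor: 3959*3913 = 7^1*13^1*37^1*43^1*107^1  =  15491567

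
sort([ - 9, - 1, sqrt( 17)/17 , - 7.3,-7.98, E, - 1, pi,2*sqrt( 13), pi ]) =[ - 9, - 7.98, - 7.3,-1,-1, sqrt( 17 ) /17, E,pi, pi, 2*sqrt(13)]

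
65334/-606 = -10889/101  =  -107.81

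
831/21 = 277/7 = 39.57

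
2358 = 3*786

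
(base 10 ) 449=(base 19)14c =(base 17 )197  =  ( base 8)701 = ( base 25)ho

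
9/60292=9/60292=   0.00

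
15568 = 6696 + 8872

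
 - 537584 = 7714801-8252385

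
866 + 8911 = 9777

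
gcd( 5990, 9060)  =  10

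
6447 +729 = 7176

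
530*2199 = 1165470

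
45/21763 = 45/21763  =  0.00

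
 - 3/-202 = 3/202 =0.01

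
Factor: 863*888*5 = 3831720 = 2^3*3^1 * 5^1*37^1 * 863^1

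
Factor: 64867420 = 2^2*5^1*191^1*16981^1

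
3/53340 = 1/17780=0.00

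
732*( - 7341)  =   - 5373612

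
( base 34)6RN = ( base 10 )7877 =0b1111011000101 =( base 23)EKB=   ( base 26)bgp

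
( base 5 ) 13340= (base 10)1095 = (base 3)1111120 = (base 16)447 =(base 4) 101013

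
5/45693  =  5/45693= 0.00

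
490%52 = 22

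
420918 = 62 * 6789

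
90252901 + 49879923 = 140132824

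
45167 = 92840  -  47673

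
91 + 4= 95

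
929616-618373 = 311243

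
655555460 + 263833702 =919389162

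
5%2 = 1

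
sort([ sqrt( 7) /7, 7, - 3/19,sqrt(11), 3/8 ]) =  [-3/19,3/8,sqrt(7)/7, sqrt( 11), 7]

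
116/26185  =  116/26185 = 0.00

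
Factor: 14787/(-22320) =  - 53/80 = -2^( - 4 )*5^ ( -1 )*53^1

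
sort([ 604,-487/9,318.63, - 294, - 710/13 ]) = [ - 294, - 710/13, - 487/9,318.63, 604]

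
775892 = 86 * 9022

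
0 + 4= 4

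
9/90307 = 9/90307 = 0.00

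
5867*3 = 17601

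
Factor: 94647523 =1091^1*86753^1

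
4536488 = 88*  51551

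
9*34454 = 310086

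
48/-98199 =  - 16/32733  =  - 0.00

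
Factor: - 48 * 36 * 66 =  - 2^7*3^4*11^1 = -  114048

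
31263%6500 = 5263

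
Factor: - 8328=  -  2^3*3^1 *347^1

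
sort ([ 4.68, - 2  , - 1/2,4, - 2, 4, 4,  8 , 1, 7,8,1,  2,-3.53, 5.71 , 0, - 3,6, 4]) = [-3.53, -3, - 2,-2, - 1/2,0,1, 1, 2, 4, 4, 4, 4,4.68,5.71,6, 7, 8,  8 ] 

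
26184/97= 269 + 91/97= 269.94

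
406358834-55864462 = 350494372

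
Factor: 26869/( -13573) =-97/49 = - 7^( - 2)*97^1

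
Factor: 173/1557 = 1/9=3^(  -  2)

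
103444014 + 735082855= 838526869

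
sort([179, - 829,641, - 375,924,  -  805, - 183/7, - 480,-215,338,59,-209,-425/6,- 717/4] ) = [-829, - 805, - 480,-375,  -  215,  -  209, - 717/4, - 425/6, - 183/7,59 , 179, 338, 641,924] 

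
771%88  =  67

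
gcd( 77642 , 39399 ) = 1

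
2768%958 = 852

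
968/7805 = 968/7805 = 0.12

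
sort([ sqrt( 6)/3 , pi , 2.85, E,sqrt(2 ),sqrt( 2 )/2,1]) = [sqrt( 2 )/2,sqrt( 6 )/3,1,sqrt( 2),E, 2.85,pi]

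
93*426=39618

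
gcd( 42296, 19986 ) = 2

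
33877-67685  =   - 33808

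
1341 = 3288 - 1947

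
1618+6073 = 7691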